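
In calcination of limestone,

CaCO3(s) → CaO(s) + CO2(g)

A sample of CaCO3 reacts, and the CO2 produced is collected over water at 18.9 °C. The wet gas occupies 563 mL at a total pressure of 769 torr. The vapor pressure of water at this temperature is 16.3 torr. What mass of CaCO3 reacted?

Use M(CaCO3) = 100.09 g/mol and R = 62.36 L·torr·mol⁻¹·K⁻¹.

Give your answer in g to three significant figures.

2.33 g

P(CO2) = 769 − 16.3 = 752.7 torr
n(CO2) = PV/RT = (752.7 × 0.5630) / (62.36 × 292.05) = 0.02327 mol
n(CaCO3) = (1/1) × 0.02327 = 0.02327 mol
m(CaCO3) = 0.02327 × 100.09 = 2.329 g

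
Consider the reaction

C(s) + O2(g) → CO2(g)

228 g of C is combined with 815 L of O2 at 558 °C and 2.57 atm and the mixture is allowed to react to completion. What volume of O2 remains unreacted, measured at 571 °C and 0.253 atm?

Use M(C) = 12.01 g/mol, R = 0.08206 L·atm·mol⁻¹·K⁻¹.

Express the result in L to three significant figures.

3210 L

n(C) = 228 / 12.01 = 18.98 mol
n(O2) = PV/RT = (2.57 × 815) / (0.08206 × 831.15) = 30.71 mol
For 18.98 mol C, stoichiometry requires (1/1) × 18.98 = 18.98 mol O2; 30.71 mol is available, so C is limiting.
n(O2) consumed = (1/1) × 18.98 = 18.98 mol; remaining = 30.71 − 18.98 = 11.73 mol
V(O2) = nRT/P = 11.73 × 0.08206 × 844.15 / 0.253 = 3212 L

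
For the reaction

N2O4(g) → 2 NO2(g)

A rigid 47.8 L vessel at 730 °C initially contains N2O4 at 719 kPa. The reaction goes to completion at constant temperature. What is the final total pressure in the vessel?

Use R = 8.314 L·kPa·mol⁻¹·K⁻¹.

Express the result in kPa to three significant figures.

1440 kPa

At constant T and V, P ∝ n(gas): 1 mol gas → 2 mol gas.
P_final = (2/1) × 719 = 1438 kPa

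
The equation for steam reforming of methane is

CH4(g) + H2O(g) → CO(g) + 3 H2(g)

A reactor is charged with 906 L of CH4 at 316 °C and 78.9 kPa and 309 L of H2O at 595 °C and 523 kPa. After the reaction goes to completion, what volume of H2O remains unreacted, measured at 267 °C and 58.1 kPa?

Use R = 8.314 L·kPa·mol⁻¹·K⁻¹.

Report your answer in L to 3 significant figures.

603 L

n(CH4) = PV/RT = (78.9 × 906) / (8.314 × 589.15) = 14.59 mol
n(H2O) = PV/RT = (523 × 309) / (8.314 × 868.15) = 22.39 mol
For 14.59 mol CH4, stoichiometry requires (1/1) × 14.59 = 14.59 mol H2O; 22.39 mol is available, so CH4 is limiting.
n(H2O) consumed = (1/1) × 14.59 = 14.59 mol; remaining = 22.39 − 14.59 = 7.800 mol
V(H2O) = nRT/P = 7.800 × 8.314 × 540.15 / 58.1 = 602.9 L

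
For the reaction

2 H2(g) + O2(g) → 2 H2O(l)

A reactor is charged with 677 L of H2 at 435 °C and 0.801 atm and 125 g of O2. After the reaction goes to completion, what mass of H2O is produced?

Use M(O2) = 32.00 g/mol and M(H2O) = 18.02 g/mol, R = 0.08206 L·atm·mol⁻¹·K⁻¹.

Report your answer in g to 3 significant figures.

n(H2) = PV/RT = (0.801 × 677) / (0.08206 × 708.15) = 9.332 mol
n(O2) = 125 / 32.00 = 3.906 mol
For 9.332 mol H2, stoichiometry requires (1/2) × 9.332 = 4.666 mol O2; 3.906 mol is available, so O2 is limiting.
n(H2O) = (2/1) × 3.906 = 7.812 mol
m(H2O) = 7.812 × 18.02 = 140.8 g

141 g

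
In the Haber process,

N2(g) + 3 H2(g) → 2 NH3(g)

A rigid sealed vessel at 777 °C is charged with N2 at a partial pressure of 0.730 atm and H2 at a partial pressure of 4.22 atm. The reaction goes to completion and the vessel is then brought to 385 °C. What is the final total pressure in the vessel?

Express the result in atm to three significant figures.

2.19 atm

At constant V, partial pressures at 777 °C are proportional to moles, so apply stoichiometry directly to pressures.
P(H2) required for 0.730 atm of N2 = (3/1) × 0.730 = 2.190 atm; available 4.22 atm, so N2 is limiting.
P(H2) remaining = 4.22 − (3/1) × 0.730 = 2.030 atm
P(gaseous products) = (2)/1 × 0.730 = 1.460 atm
P_total at 777 °C = 2.030 + 1.460 = 3.490 atm
Scaling to 385 °C: P = 3.490 × 658.15/1050.15 = 2.187 atm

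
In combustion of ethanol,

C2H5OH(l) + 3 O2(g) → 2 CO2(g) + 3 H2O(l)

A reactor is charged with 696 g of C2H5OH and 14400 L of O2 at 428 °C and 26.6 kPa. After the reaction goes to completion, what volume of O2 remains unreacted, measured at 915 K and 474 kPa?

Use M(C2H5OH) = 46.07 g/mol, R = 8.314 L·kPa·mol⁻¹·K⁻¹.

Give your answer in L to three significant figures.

n(C2H5OH) = 696 / 46.07 = 15.11 mol
n(O2) = PV/RT = (26.6 × 14400) / (8.314 × 701.15) = 65.71 mol
For 15.11 mol C2H5OH, stoichiometry requires (3/1) × 15.11 = 45.33 mol O2; 65.71 mol is available, so C2H5OH is limiting.
n(O2) consumed = (3/1) × 15.11 = 45.33 mol; remaining = 65.71 − 45.33 = 20.38 mol
V(O2) = nRT/P = 20.38 × 8.314 × 915 / 474 = 327.1 L

327 L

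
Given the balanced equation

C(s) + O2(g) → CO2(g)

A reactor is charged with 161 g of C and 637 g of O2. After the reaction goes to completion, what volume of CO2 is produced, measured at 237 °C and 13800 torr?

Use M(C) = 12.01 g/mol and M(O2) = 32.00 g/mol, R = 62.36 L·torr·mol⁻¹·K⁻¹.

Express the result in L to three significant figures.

n(C) = 161 / 12.01 = 13.41 mol
n(O2) = 637 / 32.00 = 19.91 mol
For 13.41 mol C, stoichiometry requires (1/1) × 13.41 = 13.41 mol O2; 19.91 mol is available, so C is limiting.
n(CO2) = (1/1) × 13.41 = 13.41 mol
V(CO2) = nRT/P = 13.41 × 62.36 × 510.15 / 13800 = 30.91 L

30.9 L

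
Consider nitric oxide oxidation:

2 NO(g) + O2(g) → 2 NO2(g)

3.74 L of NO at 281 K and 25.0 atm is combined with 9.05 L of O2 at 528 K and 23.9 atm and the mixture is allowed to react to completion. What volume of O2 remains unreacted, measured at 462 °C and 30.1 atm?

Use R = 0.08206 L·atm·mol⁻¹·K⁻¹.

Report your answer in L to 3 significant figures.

n(NO) = PV/RT = (25.0 × 3.74) / (0.08206 × 281) = 4.055 mol
n(O2) = PV/RT = (23.9 × 9.05) / (0.08206 × 528) = 4.992 mol
For 4.055 mol NO, stoichiometry requires (1/2) × 4.055 = 2.027 mol O2; 4.992 mol is available, so NO is limiting.
n(O2) consumed = (1/2) × 4.055 = 2.027 mol; remaining = 4.992 − 2.027 = 2.965 mol
V(O2) = nRT/P = 2.965 × 0.08206 × 735.15 / 30.1 = 5.942 L

5.94 L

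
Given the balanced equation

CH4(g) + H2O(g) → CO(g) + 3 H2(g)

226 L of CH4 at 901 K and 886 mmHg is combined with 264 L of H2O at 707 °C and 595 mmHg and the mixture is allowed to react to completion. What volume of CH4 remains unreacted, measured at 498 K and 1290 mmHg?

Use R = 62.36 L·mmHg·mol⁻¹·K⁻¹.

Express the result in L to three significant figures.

n(CH4) = PV/RT = (886 × 226) / (62.36 × 901) = 3.564 mol
n(H2O) = PV/RT = (595 × 264) / (62.36 × 980.15) = 2.570 mol
For 3.564 mol CH4, stoichiometry requires (1/1) × 3.564 = 3.564 mol H2O; 2.570 mol is available, so H2O is limiting.
n(CH4) consumed = (1/1) × 2.570 = 2.570 mol; remaining = 3.564 − 2.570 = 0.9940 mol
V(CH4) = nRT/P = 0.9940 × 62.36 × 498 / 1290 = 23.93 L

23.9 L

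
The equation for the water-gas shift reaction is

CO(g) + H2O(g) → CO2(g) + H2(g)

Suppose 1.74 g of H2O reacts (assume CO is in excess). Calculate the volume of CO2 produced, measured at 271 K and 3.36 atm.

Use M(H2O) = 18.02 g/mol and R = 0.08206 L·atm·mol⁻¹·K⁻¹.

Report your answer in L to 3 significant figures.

n(H2O) = 1.740 / 18.02 = 0.09656 mol
n(CO2) = (1/1) × 0.09656 = 0.09656 mol
V = nRT/P = 0.09656 × 0.08206 × 271 / 3.36 = 0.6391 L

0.639 L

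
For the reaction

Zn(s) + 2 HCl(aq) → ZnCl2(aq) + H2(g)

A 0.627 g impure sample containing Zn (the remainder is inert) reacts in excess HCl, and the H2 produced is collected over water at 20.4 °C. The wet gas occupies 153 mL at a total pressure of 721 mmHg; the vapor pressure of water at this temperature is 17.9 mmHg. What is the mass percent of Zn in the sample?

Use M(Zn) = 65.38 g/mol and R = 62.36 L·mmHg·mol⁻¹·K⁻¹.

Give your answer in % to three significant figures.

P(H2) = 721 − 17.9 = 703.1 mmHg
n(H2) = PV/RT = (703.1 × 0.1530) / (62.36 × 293.55) = 0.005877 mol
n(Zn) = (1/1) × 0.005877 = 0.005877 mol
m(Zn) = 0.005877 × 65.38 = 0.3842 g
%Zn = 0.3842 / 0.627 × 100 = 61.28%

61.3 %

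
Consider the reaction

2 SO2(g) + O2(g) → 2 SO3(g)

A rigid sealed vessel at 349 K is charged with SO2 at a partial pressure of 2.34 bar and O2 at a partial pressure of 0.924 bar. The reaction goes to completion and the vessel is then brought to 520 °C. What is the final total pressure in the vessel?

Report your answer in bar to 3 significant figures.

At constant V, partial pressures at 349 K are proportional to moles, so apply stoichiometry directly to pressures.
P(O2) required for 2.34 bar of SO2 = (1/2) × 2.34 = 1.170 bar; available 0.924 bar, so O2 is limiting.
P(SO2) remaining = 2.34 − (2/1) × 0.924 = 0.4920 bar
P(gaseous products) = (2)/1 × 0.924 = 1.848 bar
P_total at 349 K = 0.4920 + 1.848 = 2.340 bar
Scaling to 520 °C: P = 2.340 × 793.15/349 = 5.318 bar

5.32 bar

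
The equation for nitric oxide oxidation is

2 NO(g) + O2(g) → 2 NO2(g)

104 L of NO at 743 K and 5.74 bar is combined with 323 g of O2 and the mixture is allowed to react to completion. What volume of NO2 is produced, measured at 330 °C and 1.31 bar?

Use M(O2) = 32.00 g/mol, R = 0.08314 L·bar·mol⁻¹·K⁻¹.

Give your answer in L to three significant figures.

n(NO) = PV/RT = (5.74 × 104) / (0.08314 × 743) = 9.664 mol
n(O2) = 323 / 32.00 = 10.09 mol
For 9.664 mol NO, stoichiometry requires (1/2) × 9.664 = 4.832 mol O2; 10.09 mol is available, so NO is limiting.
n(NO2) = (2/2) × 9.664 = 9.664 mol
V(NO2) = nRT/P = 9.664 × 0.08314 × 603.15 / 1.31 = 369.9 L

370 L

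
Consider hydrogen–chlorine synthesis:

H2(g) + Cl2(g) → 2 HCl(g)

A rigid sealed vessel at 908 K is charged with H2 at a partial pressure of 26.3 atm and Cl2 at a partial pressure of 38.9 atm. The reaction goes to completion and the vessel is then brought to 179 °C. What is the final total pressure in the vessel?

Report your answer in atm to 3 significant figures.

At constant V, partial pressures at 908 K are proportional to moles, so apply stoichiometry directly to pressures.
P(Cl2) required for 26.3 atm of H2 = (1/1) × 26.3 = 26.30 atm; available 38.9 atm, so H2 is limiting.
P(Cl2) remaining = 38.9 − (1/1) × 26.3 = 12.60 atm
P(gaseous products) = (2)/1 × 26.3 = 52.60 atm
P_total at 908 K = 12.60 + 52.60 = 65.20 atm
Scaling to 179 °C: P = 65.20 × 452.15/908 = 32.47 atm

32.5 atm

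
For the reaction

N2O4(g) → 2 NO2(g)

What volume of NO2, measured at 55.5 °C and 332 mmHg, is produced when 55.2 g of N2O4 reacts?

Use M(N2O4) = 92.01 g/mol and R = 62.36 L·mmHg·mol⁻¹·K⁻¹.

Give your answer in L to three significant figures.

74.1 L

n(N2O4) = 55.20 / 92.01 = 0.5999 mol
n(NO2) = (2/1) × 0.5999 = 1.200 mol
V = nRT/P = 1.200 × 62.36 × 328.65 / 332 = 74.08 L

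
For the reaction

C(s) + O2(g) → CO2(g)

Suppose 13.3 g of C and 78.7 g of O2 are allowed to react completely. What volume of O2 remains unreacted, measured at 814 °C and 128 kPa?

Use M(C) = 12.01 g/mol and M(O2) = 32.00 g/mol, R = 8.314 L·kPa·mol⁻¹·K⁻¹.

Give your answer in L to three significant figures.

95.5 L

n(C) = 13.3 / 12.01 = 1.107 mol
n(O2) = 78.7 / 32.00 = 2.459 mol
For 1.107 mol C, stoichiometry requires (1/1) × 1.107 = 1.107 mol O2; 2.459 mol is available, so C is limiting.
n(O2) consumed = (1/1) × 1.107 = 1.107 mol; remaining = 2.459 − 1.107 = 1.352 mol
V(O2) = nRT/P = 1.352 × 8.314 × 1087.15 / 128 = 95.47 L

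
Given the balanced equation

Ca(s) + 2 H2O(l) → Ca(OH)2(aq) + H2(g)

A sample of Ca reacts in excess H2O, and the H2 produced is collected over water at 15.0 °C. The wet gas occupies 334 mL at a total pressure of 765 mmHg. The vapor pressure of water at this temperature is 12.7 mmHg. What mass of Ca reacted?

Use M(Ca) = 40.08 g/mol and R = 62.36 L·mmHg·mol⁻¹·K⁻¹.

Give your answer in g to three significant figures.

P(H2) = 765 − 12.7 = 752.3 mmHg
n(H2) = PV/RT = (752.3 × 0.3340) / (62.36 × 288.15) = 0.01398 mol
n(Ca) = (1/1) × 0.01398 = 0.01398 mol
m(Ca) = 0.01398 × 40.08 = 0.5603 g

0.560 g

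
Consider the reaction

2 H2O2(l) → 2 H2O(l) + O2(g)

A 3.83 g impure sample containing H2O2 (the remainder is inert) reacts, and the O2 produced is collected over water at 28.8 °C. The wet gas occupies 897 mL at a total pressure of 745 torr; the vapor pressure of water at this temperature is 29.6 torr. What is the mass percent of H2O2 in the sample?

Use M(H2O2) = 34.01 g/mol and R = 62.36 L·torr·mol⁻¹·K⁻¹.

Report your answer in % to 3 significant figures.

P(O2) = 745 − 29.6 = 715.4 torr
n(O2) = PV/RT = (715.4 × 0.8970) / (62.36 × 301.95) = 0.03408 mol
n(H2O2) = (2/1) × 0.03408 = 0.06816 mol
m(H2O2) = 0.06816 × 34.01 = 2.318 g
%H2O2 = 2.318 / 3.83 × 100 = 60.52%

60.5 %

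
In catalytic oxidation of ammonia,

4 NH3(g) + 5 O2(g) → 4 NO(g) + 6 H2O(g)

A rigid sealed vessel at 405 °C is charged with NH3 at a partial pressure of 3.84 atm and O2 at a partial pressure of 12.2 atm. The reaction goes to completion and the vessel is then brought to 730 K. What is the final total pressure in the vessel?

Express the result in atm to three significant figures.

18.3 atm

At constant V, partial pressures at 405 °C are proportional to moles, so apply stoichiometry directly to pressures.
P(O2) required for 3.84 atm of NH3 = (5/4) × 3.84 = 4.800 atm; available 12.2 atm, so NH3 is limiting.
P(O2) remaining = 12.2 − (5/4) × 3.84 = 7.400 atm
P(gaseous products) = (4+6)/4 × 3.84 = 9.600 atm
P_total at 405 °C = 7.400 + 9.600 = 17.00 atm
Scaling to 730 K: P = 17.00 × 730/678.15 = 18.30 atm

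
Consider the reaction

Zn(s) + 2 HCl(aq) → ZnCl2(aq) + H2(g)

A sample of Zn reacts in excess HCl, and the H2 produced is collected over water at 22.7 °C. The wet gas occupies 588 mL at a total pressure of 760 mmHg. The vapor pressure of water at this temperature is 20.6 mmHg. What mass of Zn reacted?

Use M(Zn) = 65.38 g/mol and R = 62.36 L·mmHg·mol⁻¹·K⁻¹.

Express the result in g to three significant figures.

P(H2) = 760 − 20.6 = 739.4 mmHg
n(H2) = PV/RT = (739.4 × 0.5880) / (62.36 × 295.85) = 0.02357 mol
n(Zn) = (1/1) × 0.02357 = 0.02357 mol
m(Zn) = 0.02357 × 65.38 = 1.541 g

1.54 g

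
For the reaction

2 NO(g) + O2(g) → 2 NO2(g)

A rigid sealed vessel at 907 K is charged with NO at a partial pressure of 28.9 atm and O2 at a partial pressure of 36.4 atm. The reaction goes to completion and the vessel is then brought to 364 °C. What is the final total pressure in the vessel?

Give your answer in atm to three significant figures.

35.7 atm

With V and T fixed, P_i ∝ n_i, so the mole ratios apply directly to partial pressures at 907 K.
P(O2) required for 28.9 atm of NO = (1/2) × 28.9 = 14.45 atm; available 36.4 atm, so NO is limiting.
P(O2) remaining = 36.4 − (1/2) × 28.9 = 21.95 atm
P(gaseous products) = (2)/2 × 28.9 = 28.90 atm
P_total at 907 K = 21.95 + 28.90 = 50.85 atm
Scaling to 364 °C: P = 50.85 × 637.15/907 = 35.72 atm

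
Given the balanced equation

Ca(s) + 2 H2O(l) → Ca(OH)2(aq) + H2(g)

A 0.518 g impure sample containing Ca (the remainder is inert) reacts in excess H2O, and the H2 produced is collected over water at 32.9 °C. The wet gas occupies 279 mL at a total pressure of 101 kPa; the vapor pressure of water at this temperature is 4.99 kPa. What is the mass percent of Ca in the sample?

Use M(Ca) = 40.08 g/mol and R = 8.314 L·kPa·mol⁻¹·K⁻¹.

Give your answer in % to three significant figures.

P(H2) = 101 − 4.99 = 96.01 kPa
n(H2) = PV/RT = (96.01 × 0.2790) / (8.314 × 306.05) = 0.01053 mol
n(Ca) = (1/1) × 0.01053 = 0.01053 mol
m(Ca) = 0.01053 × 40.08 = 0.4220 g
%Ca = 0.4220 / 0.518 × 100 = 81.47%

81.5 %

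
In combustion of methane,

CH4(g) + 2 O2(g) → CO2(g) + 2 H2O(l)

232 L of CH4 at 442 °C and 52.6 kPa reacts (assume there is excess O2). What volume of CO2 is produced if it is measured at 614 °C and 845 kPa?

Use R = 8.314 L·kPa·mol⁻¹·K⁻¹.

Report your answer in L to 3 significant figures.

17.9 L

n(CH4) = PV/RT = (52.6 × 232) / (8.314 × 715.15) = 2.052 mol
n(CO2) = (1/1) × 2.052 = 2.052 mol
V = nRT/P = 2.052 × 8.314 × 887.15 / 845 = 17.91 L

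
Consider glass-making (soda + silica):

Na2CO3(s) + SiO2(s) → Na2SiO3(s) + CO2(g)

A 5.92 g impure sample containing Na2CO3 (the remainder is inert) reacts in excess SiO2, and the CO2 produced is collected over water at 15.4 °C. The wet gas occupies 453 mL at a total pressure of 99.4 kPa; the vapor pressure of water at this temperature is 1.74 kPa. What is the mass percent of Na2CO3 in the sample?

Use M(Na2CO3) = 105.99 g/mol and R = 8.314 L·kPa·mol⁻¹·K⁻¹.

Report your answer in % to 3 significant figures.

33.0 %

P(CO2) = 99.4 − 1.74 = 97.66 kPa
n(CO2) = PV/RT = (97.66 × 0.4530) / (8.314 × 288.55) = 0.01844 mol
n(Na2CO3) = (1/1) × 0.01844 = 0.01844 mol
m(Na2CO3) = 0.01844 × 105.99 = 1.954 g
%Na2CO3 = 1.954 / 5.92 × 100 = 33.01%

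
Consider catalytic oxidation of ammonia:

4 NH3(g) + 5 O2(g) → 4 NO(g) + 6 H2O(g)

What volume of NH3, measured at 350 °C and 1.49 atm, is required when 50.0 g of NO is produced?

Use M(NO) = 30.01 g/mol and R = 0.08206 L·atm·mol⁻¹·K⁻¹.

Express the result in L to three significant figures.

57.2 L

n(NO) = 50.00 / 30.01 = 1.666 mol
n(NH3) = (4/4) × 1.666 = 1.666 mol
V = nRT/P = 1.666 × 0.08206 × 623.15 / 1.49 = 57.18 L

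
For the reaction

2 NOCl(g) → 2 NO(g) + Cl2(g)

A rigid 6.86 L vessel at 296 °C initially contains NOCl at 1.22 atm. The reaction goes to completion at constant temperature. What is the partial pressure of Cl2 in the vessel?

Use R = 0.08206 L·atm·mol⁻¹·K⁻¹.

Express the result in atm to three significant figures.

n(NOCl)₀ = PV/RT = (1.22 × 6.86) / (0.08206 × 569.15) = 0.1792 mol
n(Cl2) = (1/2) × 0.1792 = 0.08960 mol
P(Cl2) = nRT/V = 0.08960 × 0.08206 × 569.15 / 6.86 = 0.6100 atm

0.610 atm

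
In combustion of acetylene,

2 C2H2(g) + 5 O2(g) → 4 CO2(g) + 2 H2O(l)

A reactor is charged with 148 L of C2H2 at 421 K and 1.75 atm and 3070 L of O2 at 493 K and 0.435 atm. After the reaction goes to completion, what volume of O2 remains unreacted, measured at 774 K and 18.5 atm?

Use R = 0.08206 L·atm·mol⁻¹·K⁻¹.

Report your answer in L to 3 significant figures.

n(C2H2) = PV/RT = (1.75 × 148) / (0.08206 × 421) = 7.497 mol
n(O2) = PV/RT = (0.435 × 3070) / (0.08206 × 493) = 33.01 mol
For 7.497 mol C2H2, stoichiometry requires (5/2) × 7.497 = 18.74 mol O2; 33.01 mol is available, so C2H2 is limiting.
n(O2) consumed = (5/2) × 7.497 = 18.74 mol; remaining = 33.01 − 18.74 = 14.27 mol
V(O2) = nRT/P = 14.27 × 0.08206 × 774 / 18.5 = 48.99 L

49.0 L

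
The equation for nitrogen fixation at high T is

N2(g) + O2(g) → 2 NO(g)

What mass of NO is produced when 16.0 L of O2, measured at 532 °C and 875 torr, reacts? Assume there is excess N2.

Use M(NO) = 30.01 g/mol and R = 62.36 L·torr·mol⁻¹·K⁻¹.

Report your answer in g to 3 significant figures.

n(O2) = PV/RT = (875 × 16.0) / (62.36 × 805.15) = 0.2788 mol
n(NO) = (2/1) × 0.2788 = 0.5576 mol
m(NO) = 0.5576 × 30.01 = 16.73 g

16.7 g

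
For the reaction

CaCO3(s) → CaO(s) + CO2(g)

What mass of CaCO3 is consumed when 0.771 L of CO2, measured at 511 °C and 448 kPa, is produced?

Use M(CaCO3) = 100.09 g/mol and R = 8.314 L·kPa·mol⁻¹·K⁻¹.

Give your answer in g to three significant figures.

n(CO2) = PV/RT = (448 × 0.771) / (8.314 × 784.15) = 0.05298 mol
n(CaCO3) = (1/1) × 0.05298 = 0.05298 mol
m(CaCO3) = 0.05298 × 100.09 = 5.303 g

5.30 g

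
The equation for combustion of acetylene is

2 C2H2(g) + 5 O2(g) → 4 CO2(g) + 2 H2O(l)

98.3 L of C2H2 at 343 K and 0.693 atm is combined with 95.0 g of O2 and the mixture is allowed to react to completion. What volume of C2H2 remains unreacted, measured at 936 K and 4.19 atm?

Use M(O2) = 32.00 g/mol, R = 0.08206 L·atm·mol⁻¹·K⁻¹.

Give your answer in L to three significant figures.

n(C2H2) = PV/RT = (0.693 × 98.3) / (0.08206 × 343) = 2.420 mol
n(O2) = 95.0 / 32.00 = 2.969 mol
For 2.420 mol C2H2, stoichiometry requires (5/2) × 2.420 = 6.050 mol O2; 2.969 mol is available, so O2 is limiting.
n(C2H2) consumed = (2/5) × 2.969 = 1.188 mol; remaining = 2.420 − 1.188 = 1.232 mol
V(C2H2) = nRT/P = 1.232 × 0.08206 × 936 / 4.19 = 22.58 L

22.6 L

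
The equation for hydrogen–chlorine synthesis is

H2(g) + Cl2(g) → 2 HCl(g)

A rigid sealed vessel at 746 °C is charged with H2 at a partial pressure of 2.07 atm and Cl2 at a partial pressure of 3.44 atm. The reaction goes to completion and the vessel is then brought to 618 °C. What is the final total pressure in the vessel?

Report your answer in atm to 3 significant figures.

4.82 atm

With V and T fixed, P_i ∝ n_i, so the mole ratios apply directly to partial pressures at 746 °C.
P(Cl2) required for 2.07 atm of H2 = (1/1) × 2.07 = 2.070 atm; available 3.44 atm, so H2 is limiting.
P(Cl2) remaining = 3.44 − (1/1) × 2.07 = 1.370 atm
P(gaseous products) = (2)/1 × 2.07 = 4.140 atm
P_total at 746 °C = 1.370 + 4.140 = 5.510 atm
Scaling to 618 °C: P = 5.510 × 891.15/1019.15 = 4.818 atm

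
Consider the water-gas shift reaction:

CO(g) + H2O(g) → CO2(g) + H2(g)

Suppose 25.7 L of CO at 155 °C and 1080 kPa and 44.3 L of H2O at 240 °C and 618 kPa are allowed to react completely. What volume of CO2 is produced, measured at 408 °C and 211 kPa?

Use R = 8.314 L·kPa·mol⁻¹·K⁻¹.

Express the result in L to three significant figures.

n(CO) = PV/RT = (1080 × 25.7) / (8.314 × 428.15) = 7.797 mol
n(H2O) = PV/RT = (618 × 44.3) / (8.314 × 513.15) = 6.417 mol
For 7.797 mol CO, stoichiometry requires (1/1) × 7.797 = 7.797 mol H2O; 6.417 mol is available, so H2O is limiting.
n(CO2) = (1/1) × 6.417 = 6.417 mol
V(CO2) = nRT/P = 6.417 × 8.314 × 681.15 / 211 = 172.2 L

172 L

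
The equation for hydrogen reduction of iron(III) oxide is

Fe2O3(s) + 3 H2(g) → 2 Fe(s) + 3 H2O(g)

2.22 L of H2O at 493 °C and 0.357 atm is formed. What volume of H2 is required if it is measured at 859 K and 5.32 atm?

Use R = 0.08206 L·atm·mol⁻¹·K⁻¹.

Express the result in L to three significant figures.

n(H2O) = PV/RT = (0.357 × 2.22) / (0.08206 × 766.15) = 0.01261 mol
n(H2) = (3/3) × 0.01261 = 0.01261 mol
V = nRT/P = 0.01261 × 0.08206 × 859 / 5.32 = 0.1671 L

0.167 L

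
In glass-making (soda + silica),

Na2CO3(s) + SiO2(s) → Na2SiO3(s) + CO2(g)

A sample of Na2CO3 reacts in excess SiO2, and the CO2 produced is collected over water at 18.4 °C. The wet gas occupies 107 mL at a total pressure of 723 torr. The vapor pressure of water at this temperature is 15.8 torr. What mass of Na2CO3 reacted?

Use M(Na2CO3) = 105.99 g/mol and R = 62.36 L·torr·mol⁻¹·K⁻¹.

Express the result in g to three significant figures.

P(CO2) = 723 − 15.8 = 707.2 torr
n(CO2) = PV/RT = (707.2 × 0.1070) / (62.36 × 291.55) = 0.004162 mol
n(Na2CO3) = (1/1) × 0.004162 = 0.004162 mol
m(Na2CO3) = 0.004162 × 105.99 = 0.4411 g

0.441 g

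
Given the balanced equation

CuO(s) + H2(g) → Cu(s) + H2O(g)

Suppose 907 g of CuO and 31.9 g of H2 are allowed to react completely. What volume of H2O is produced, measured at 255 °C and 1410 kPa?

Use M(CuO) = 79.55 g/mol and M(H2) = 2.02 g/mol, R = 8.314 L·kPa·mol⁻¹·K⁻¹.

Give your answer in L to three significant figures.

n(CuO) = 907 / 79.55 = 11.40 mol
n(H2) = 31.9 / 2.02 = 15.79 mol
For 11.40 mol CuO, stoichiometry requires (1/1) × 11.40 = 11.40 mol H2; 15.79 mol is available, so CuO is limiting.
n(H2O) = (1/1) × 11.40 = 11.40 mol
V(H2O) = nRT/P = 11.40 × 8.314 × 528.15 / 1410 = 35.50 L

35.5 L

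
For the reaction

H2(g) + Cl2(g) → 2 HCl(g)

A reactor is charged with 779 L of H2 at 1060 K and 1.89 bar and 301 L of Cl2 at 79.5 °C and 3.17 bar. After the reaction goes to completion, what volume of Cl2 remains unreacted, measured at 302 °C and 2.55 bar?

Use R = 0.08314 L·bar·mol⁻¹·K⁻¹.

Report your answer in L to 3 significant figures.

n(H2) = PV/RT = (1.89 × 779) / (0.08314 × 1060) = 16.71 mol
n(Cl2) = PV/RT = (3.17 × 301) / (0.08314 × 352.65) = 32.54 mol
For 16.71 mol H2, stoichiometry requires (1/1) × 16.71 = 16.71 mol Cl2; 32.54 mol is available, so H2 is limiting.
n(Cl2) consumed = (1/1) × 16.71 = 16.71 mol; remaining = 32.54 − 16.71 = 15.83 mol
V(Cl2) = nRT/P = 15.83 × 0.08314 × 575.15 / 2.55 = 296.8 L

297 L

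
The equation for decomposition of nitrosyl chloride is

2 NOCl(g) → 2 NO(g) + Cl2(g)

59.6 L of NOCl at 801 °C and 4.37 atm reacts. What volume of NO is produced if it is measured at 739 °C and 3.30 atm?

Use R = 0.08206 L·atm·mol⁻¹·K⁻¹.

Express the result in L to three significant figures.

n(NOCl) = PV/RT = (4.37 × 59.6) / (0.08206 × 1074.15) = 2.955 mol
n(NO) = (2/2) × 2.955 = 2.955 mol
V = nRT/P = 2.955 × 0.08206 × 1012.15 / 3.30 = 74.37 L

74.4 L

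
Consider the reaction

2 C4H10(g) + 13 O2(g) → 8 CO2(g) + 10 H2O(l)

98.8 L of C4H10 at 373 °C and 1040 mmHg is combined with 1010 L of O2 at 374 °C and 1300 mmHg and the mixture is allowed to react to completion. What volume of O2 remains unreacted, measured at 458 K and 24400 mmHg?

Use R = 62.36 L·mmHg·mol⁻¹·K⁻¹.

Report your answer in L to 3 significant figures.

18.7 L

n(C4H10) = PV/RT = (1040 × 98.8) / (62.36 × 646.15) = 2.550 mol
n(O2) = PV/RT = (1300 × 1010) / (62.36 × 647.15) = 32.54 mol
For 2.550 mol C4H10, stoichiometry requires (13/2) × 2.550 = 16.57 mol O2; 32.54 mol is available, so C4H10 is limiting.
n(O2) consumed = (13/2) × 2.550 = 16.57 mol; remaining = 32.54 − 16.57 = 15.97 mol
V(O2) = nRT/P = 15.97 × 62.36 × 458 / 24400 = 18.69 L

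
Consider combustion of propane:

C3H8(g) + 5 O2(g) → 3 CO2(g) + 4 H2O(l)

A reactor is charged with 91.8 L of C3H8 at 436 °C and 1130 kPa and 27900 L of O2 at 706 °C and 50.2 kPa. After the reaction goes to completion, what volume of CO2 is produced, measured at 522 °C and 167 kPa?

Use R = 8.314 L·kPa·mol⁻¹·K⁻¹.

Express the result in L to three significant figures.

2090 L

n(C3H8) = PV/RT = (1130 × 91.8) / (8.314 × 709.15) = 17.59 mol
n(O2) = PV/RT = (50.2 × 27900) / (8.314 × 979.15) = 172.0 mol
For 17.59 mol C3H8, stoichiometry requires (5/1) × 17.59 = 87.95 mol O2; 172.0 mol is available, so C3H8 is limiting.
n(CO2) = (3/1) × 17.59 = 52.77 mol
V(CO2) = nRT/P = 52.77 × 8.314 × 795.15 / 167 = 2089 L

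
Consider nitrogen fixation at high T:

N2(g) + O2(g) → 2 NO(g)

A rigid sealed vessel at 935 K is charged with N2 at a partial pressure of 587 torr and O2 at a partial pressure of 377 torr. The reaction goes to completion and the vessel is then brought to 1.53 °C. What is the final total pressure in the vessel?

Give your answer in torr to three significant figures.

283 torr

With V and T fixed, P_i ∝ n_i, so the mole ratios apply directly to partial pressures at 935 K.
P(O2) required for 587 torr of N2 = (1/1) × 587 = 587.0 torr; available 377 torr, so O2 is limiting.
P(N2) remaining = 587 − (1/1) × 377 = 210.0 torr
P(gaseous products) = (2)/1 × 377 = 754.0 torr
P_total at 935 K = 210.0 + 754.0 = 964.0 torr
Scaling to 1.53 °C: P = 964.0 × 274.68/935 = 283.2 torr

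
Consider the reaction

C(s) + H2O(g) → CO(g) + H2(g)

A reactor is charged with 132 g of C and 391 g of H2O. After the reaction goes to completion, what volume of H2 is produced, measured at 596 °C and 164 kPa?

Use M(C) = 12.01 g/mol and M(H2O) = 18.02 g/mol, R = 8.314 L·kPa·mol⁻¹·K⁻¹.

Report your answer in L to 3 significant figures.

n(C) = 132 / 12.01 = 10.99 mol
n(H2O) = 391 / 18.02 = 21.70 mol
For 10.99 mol C, stoichiometry requires (1/1) × 10.99 = 10.99 mol H2O; 21.70 mol is available, so C is limiting.
n(H2) = (1/1) × 10.99 = 10.99 mol
V(H2) = nRT/P = 10.99 × 8.314 × 869.15 / 164 = 484.2 L

484 L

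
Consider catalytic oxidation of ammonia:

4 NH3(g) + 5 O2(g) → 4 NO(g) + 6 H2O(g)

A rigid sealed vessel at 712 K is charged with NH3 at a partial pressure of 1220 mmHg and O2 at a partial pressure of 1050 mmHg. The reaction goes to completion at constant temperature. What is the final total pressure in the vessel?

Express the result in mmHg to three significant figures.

At constant V, partial pressures at 712 K are proportional to moles, so apply stoichiometry directly to pressures.
P(O2) required for 1220 mmHg of NH3 = (5/4) × 1220 = 1525 mmHg; available 1050 mmHg, so O2 is limiting.
P(NH3) remaining = 1220 − (4/5) × 1050 = 380.0 mmHg
P(gaseous products) = (4+6)/5 × 1050 = 2100 mmHg
P_total at 712 K = 380.0 + 2100 = 2480 mmHg

2480 mmHg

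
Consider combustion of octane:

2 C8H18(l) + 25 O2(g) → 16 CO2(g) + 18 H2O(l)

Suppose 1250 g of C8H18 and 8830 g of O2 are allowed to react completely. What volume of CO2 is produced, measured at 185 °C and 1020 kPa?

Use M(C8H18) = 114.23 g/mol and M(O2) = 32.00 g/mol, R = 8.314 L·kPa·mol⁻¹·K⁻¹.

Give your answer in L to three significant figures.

n(C8H18) = 1250 / 114.23 = 10.94 mol
n(O2) = 8830 / 32.00 = 275.9 mol
For 10.94 mol C8H18, stoichiometry requires (25/2) × 10.94 = 136.8 mol O2; 275.9 mol is available, so C8H18 is limiting.
n(CO2) = (16/2) × 10.94 = 87.52 mol
V(CO2) = nRT/P = 87.52 × 8.314 × 458.15 / 1020 = 326.8 L

327 L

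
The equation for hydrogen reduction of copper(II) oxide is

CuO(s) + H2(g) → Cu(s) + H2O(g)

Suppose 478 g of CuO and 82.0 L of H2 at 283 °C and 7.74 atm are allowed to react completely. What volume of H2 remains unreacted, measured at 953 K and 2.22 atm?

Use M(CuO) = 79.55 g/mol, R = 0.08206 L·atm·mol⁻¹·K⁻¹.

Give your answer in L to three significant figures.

278 L

n(CuO) = 478 / 79.55 = 6.009 mol
n(H2) = PV/RT = (7.74 × 82.0) / (0.08206 × 556.15) = 13.91 mol
For 6.009 mol CuO, stoichiometry requires (1/1) × 6.009 = 6.009 mol H2; 13.91 mol is available, so CuO is limiting.
n(H2) consumed = (1/1) × 6.009 = 6.009 mol; remaining = 13.91 − 6.009 = 7.901 mol
V(H2) = nRT/P = 7.901 × 0.08206 × 953 / 2.22 = 278.3 L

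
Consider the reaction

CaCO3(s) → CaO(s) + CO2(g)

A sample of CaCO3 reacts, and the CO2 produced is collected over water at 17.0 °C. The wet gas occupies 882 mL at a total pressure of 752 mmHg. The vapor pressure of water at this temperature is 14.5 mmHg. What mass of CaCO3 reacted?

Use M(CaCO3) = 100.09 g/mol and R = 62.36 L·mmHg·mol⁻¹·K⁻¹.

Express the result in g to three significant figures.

P(CO2) = 752 − 14.5 = 737.5 mmHg
n(CO2) = PV/RT = (737.5 × 0.8820) / (62.36 × 290.15) = 0.03595 mol
n(CaCO3) = (1/1) × 0.03595 = 0.03595 mol
m(CaCO3) = 0.03595 × 100.09 = 3.598 g

3.60 g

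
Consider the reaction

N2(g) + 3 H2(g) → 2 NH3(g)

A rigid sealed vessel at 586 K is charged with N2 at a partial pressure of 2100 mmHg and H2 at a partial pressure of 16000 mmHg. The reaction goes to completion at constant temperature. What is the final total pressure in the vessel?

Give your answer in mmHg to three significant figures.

13900 mmHg

With V and T fixed, P_i ∝ n_i, so the mole ratios apply directly to partial pressures at 586 K.
P(H2) required for 2100 mmHg of N2 = (3/1) × 2100 = 6300 mmHg; available 16000 mmHg, so N2 is limiting.
P(H2) remaining = 16000 − (3/1) × 2100 = 9700 mmHg
P(gaseous products) = (2)/1 × 2100 = 4200 mmHg
P_total at 586 K = 9700 + 4200 = 13900 mmHg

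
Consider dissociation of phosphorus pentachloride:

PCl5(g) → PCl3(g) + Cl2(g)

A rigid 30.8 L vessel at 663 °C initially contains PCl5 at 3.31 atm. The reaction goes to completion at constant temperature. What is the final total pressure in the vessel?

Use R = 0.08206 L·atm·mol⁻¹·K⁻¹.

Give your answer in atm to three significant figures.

At constant T and V, P ∝ n(gas): 1 mol gas → 2 mol gas.
P_final = (2/1) × 3.31 = 6.620 atm

6.62 atm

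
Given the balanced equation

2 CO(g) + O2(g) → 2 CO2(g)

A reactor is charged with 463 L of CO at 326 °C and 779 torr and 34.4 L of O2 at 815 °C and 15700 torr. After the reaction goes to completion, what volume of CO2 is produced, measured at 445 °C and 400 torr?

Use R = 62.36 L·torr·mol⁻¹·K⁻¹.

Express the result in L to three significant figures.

n(CO) = PV/RT = (779 × 463) / (62.36 × 599.15) = 9.653 mol
n(O2) = PV/RT = (15700 × 34.4) / (62.36 × 1088.15) = 7.959 mol
For 9.653 mol CO, stoichiometry requires (1/2) × 9.653 = 4.827 mol O2; 7.959 mol is available, so CO is limiting.
n(CO2) = (2/2) × 9.653 = 9.653 mol
V(CO2) = nRT/P = 9.653 × 62.36 × 718.15 / 400 = 1081 L

1080 L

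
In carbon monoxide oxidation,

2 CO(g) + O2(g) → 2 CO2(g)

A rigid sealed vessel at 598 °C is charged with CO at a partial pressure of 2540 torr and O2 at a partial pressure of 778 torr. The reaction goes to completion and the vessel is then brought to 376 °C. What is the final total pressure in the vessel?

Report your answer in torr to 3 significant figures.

1890 torr

Because the vessel is rigid and T is held at 598 °C, work the stoichiometry in partial pressures (P_i = n_iRT/V).
P(O2) required for 2540 torr of CO = (1/2) × 2540 = 1270 torr; available 778 torr, so O2 is limiting.
P(CO) remaining = 2540 − (2/1) × 778 = 984.0 torr
P(gaseous products) = (2)/1 × 778 = 1556 torr
P_total at 598 °C = 984.0 + 1556 = 2540 torr
Scaling to 376 °C: P = 2540 × 649.15/871.15 = 1893 torr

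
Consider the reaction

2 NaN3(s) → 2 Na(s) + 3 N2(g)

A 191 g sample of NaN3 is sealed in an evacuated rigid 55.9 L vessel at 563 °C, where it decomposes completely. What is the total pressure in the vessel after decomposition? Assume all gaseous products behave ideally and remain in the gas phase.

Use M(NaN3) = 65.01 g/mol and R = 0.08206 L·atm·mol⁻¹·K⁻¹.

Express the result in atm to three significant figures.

5.41 atm

n(NaN3) = 191 / 65.01 = 2.938 mol
n(gas produced) = (3/2) × 2.938 = 4.407 mol
P = nRT/V = 4.407 × 0.08206 × 836.15 / 55.9 = 5.409 atm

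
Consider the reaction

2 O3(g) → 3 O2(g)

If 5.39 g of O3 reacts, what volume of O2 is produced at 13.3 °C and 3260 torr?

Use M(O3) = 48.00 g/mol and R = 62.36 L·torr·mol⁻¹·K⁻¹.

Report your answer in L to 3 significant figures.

n(O3) = 5.390 / 48.00 = 0.1123 mol
n(O2) = (3/2) × 0.1123 = 0.1684 mol
V = nRT/P = 0.1684 × 62.36 × 286.45 / 3260 = 0.9227 L

0.923 L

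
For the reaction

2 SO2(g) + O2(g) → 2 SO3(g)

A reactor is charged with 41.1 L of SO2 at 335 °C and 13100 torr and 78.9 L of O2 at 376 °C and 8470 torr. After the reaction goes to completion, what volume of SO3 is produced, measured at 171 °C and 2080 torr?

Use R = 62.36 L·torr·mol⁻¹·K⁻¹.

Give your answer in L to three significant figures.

n(SO2) = PV/RT = (13100 × 41.1) / (62.36 × 608.15) = 14.20 mol
n(O2) = PV/RT = (8470 × 78.9) / (62.36 × 649.15) = 16.51 mol
For 14.20 mol SO2, stoichiometry requires (1/2) × 14.20 = 7.100 mol O2; 16.51 mol is available, so SO2 is limiting.
n(SO3) = (2/2) × 14.20 = 14.20 mol
V(SO3) = nRT/P = 14.20 × 62.36 × 444.15 / 2080 = 189.1 L

189 L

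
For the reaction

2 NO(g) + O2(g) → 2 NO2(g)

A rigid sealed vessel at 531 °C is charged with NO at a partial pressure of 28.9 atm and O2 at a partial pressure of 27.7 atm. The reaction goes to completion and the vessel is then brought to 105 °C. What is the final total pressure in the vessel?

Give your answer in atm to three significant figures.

With V and T fixed, P_i ∝ n_i, so the mole ratios apply directly to partial pressures at 531 °C.
P(O2) required for 28.9 atm of NO = (1/2) × 28.9 = 14.45 atm; available 27.7 atm, so NO is limiting.
P(O2) remaining = 27.7 − (1/2) × 28.9 = 13.25 atm
P(gaseous products) = (2)/2 × 28.9 = 28.90 atm
P_total at 531 °C = 13.25 + 28.90 = 42.15 atm
Scaling to 105 °C: P = 42.15 × 378.15/804.15 = 19.82 atm

19.8 atm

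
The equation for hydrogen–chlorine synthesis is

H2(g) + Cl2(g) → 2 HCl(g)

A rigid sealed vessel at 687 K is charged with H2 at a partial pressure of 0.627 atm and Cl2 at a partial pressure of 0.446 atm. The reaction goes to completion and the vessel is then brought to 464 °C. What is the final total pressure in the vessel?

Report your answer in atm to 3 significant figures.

1.15 atm

At constant V, partial pressures at 687 K are proportional to moles, so apply stoichiometry directly to pressures.
P(Cl2) required for 0.627 atm of H2 = (1/1) × 0.627 = 0.6270 atm; available 0.446 atm, so Cl2 is limiting.
P(H2) remaining = 0.627 − (1/1) × 0.446 = 0.1810 atm
P(gaseous products) = (2)/1 × 0.446 = 0.8920 atm
P_total at 687 K = 0.1810 + 0.8920 = 1.073 atm
Scaling to 464 °C: P = 1.073 × 737.15/687 = 1.151 atm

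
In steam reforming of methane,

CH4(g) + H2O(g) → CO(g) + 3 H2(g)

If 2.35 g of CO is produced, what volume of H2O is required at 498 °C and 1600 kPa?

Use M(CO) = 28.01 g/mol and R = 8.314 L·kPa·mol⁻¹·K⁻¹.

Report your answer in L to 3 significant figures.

0.336 L

n(CO) = 2.350 / 28.01 = 0.08390 mol
n(H2O) = (1/1) × 0.08390 = 0.08390 mol
V = nRT/P = 0.08390 × 8.314 × 771.15 / 1600 = 0.3362 L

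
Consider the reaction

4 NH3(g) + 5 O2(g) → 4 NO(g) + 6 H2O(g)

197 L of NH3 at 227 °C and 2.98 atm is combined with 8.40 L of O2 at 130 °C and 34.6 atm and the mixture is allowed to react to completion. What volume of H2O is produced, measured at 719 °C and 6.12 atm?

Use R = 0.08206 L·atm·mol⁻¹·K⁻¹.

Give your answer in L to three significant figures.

n(NH3) = PV/RT = (2.98 × 197) / (0.08206 × 500.15) = 14.30 mol
n(O2) = PV/RT = (34.6 × 8.40) / (0.08206 × 403.15) = 8.785 mol
For 14.30 mol NH3, stoichiometry requires (5/4) × 14.30 = 17.88 mol O2; 8.785 mol is available, so O2 is limiting.
n(H2O) = (6/5) × 8.785 = 10.54 mol
V(H2O) = nRT/P = 10.54 × 0.08206 × 992.15 / 6.12 = 140.2 L

140 L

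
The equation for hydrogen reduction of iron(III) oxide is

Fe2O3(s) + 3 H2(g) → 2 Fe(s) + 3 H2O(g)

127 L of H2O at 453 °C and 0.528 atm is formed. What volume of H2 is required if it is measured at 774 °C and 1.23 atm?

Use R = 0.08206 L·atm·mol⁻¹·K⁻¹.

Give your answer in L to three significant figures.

78.6 L

n(H2O) = PV/RT = (0.528 × 127) / (0.08206 × 726.15) = 1.125 mol
n(H2) = (3/3) × 1.125 = 1.125 mol
V = nRT/P = 1.125 × 0.08206 × 1047.15 / 1.23 = 78.59 L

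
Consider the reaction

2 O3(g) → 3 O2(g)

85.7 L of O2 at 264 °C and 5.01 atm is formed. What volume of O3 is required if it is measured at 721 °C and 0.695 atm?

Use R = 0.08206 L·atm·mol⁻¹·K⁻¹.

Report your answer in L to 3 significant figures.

n(O2) = PV/RT = (5.01 × 85.7) / (0.08206 × 537.15) = 9.741 mol
n(O3) = (2/3) × 9.741 = 6.494 mol
V = nRT/P = 6.494 × 0.08206 × 994.15 / 0.695 = 762.3 L

762 L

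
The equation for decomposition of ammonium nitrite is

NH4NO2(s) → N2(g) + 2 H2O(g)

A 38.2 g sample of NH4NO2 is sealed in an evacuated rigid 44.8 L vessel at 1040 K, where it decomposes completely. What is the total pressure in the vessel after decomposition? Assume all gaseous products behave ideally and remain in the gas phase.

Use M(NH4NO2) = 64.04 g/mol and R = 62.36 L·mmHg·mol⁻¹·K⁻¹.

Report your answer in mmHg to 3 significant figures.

2590 mmHg

n(NH4NO2) = 38.2 / 64.04 = 0.5965 mol
n(gas produced) = (3/1) × 0.5965 = 1.790 mol
P = nRT/V = 1.790 × 62.36 × 1040 / 44.8 = 2591 mmHg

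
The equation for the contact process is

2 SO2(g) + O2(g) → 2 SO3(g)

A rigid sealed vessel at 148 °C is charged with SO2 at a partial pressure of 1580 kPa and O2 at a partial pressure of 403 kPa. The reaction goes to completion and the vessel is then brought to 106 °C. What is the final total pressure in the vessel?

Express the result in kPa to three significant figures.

Because the vessel is rigid and T is held at 148 °C, work the stoichiometry in partial pressures (P_i = n_iRT/V).
P(O2) required for 1580 kPa of SO2 = (1/2) × 1580 = 790.0 kPa; available 403 kPa, so O2 is limiting.
P(SO2) remaining = 1580 − (2/1) × 403 = 774.0 kPa
P(gaseous products) = (2)/1 × 403 = 806.0 kPa
P_total at 148 °C = 774.0 + 806.0 = 1580 kPa
Scaling to 106 °C: P = 1580 × 379.15/421.15 = 1422 kPa

1420 kPa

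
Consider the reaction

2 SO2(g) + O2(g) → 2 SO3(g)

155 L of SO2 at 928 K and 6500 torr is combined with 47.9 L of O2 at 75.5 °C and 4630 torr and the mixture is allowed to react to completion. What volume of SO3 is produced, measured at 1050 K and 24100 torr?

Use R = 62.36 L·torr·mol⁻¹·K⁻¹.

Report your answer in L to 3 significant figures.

47.3 L

n(SO2) = PV/RT = (6500 × 155) / (62.36 × 928) = 17.41 mol
n(O2) = PV/RT = (4630 × 47.9) / (62.36 × 348.65) = 10.20 mol
For 17.41 mol SO2, stoichiometry requires (1/2) × 17.41 = 8.705 mol O2; 10.20 mol is available, so SO2 is limiting.
n(SO3) = (2/2) × 17.41 = 17.41 mol
V(SO3) = nRT/P = 17.41 × 62.36 × 1050 / 24100 = 47.30 L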